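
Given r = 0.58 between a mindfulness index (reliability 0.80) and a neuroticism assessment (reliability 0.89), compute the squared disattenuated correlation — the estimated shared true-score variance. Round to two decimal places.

0.47

Disattenuated r = 0.58 / √(0.80 × 0.89) = 0.58 / 0.8438 = 0.6874.
Shared true-score variance = 0.6874² = 0.4725 ≈ 0.47.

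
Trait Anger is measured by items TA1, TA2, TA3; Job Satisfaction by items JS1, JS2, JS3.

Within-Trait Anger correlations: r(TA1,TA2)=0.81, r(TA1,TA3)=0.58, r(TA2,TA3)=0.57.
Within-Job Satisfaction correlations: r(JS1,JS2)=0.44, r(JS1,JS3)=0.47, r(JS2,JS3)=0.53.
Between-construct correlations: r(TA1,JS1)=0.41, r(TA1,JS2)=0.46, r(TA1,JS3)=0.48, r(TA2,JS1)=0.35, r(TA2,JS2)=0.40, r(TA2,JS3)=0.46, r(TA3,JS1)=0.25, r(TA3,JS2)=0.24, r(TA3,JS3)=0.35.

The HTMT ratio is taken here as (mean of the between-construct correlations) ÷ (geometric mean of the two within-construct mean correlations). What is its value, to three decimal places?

0.675

Between-construct mean = 3.40/9 = 0.3778.
Mean within-TA = 1.96/3 = 0.6533; mean within-JS = 1.44/3 = 0.4800.
Geometric mean = √(0.6533 × 0.4800) = 0.5600.
HTMT = 0.3778 / 0.5600 = 0.675.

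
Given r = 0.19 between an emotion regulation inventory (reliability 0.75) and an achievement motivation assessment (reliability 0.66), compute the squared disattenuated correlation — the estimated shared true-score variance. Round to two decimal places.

0.07

Disattenuated r = 0.19 / √(0.75 × 0.66) = 0.19 / 0.7036 = 0.2700.
Shared true-score variance = 0.2700² = 0.0729 ≈ 0.07.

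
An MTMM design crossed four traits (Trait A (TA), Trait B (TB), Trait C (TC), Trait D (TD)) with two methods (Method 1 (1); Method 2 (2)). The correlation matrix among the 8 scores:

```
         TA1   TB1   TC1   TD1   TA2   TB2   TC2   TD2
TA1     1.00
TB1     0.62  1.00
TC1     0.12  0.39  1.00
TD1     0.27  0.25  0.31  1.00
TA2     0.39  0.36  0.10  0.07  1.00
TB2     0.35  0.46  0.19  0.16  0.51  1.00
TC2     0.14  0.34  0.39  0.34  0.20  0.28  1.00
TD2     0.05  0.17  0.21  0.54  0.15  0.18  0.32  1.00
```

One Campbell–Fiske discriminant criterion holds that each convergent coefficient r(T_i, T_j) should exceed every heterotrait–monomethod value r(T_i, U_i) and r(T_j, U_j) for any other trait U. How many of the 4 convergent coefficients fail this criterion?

Each convergent coefficient versus the relevant comparison correlations:
TA (methods 1·2): 0.39 vs {0.62, 0.51, 0.12, 0.20, 0.27, 0.15} → fail.
TB (methods 1·2): 0.46 vs {0.62, 0.51, 0.39, 0.28, 0.25, 0.18} → fail.
TC (methods 1·2): 0.39 vs {0.12, 0.20, 0.39, 0.28, 0.31, 0.32} → fail.
TD (methods 1·2): 0.54 vs {0.27, 0.15, 0.25, 0.18, 0.31, 0.32} → pass.
3 of 4 fail.

3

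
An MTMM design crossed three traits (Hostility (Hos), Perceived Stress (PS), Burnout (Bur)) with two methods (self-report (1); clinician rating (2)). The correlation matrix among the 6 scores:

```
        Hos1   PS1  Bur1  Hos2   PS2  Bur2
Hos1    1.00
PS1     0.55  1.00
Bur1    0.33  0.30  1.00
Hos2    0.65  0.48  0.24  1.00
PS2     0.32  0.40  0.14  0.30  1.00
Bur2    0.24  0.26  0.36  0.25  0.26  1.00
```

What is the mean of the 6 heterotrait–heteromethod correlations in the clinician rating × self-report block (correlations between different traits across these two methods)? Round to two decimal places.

0.28

HTHM values (method 2 × method 1): 0.48, 0.24, 0.32, 0.14, 0.24, 0.26; mean = 1.68/6 = 0.28.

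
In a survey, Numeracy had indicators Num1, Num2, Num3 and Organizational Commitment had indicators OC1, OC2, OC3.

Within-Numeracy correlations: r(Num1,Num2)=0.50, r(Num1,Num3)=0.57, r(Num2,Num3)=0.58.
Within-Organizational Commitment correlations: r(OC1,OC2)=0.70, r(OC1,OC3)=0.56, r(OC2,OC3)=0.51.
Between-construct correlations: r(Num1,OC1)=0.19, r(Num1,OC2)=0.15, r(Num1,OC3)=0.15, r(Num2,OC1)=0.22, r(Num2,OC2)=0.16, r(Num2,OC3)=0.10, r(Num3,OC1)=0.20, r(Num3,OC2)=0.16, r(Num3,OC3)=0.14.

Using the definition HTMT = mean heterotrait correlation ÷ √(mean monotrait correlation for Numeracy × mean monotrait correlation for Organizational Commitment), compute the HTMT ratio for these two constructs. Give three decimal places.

Between-construct mean = 1.47/9 = 0.1633.
Mean within-Num = 1.65/3 = 0.5500; mean within-OC = 1.77/3 = 0.5900.
Geometric mean = √(0.5500 × 0.5900) = 0.5696.
HTMT = 0.1633 / 0.5696 = 0.287.

0.287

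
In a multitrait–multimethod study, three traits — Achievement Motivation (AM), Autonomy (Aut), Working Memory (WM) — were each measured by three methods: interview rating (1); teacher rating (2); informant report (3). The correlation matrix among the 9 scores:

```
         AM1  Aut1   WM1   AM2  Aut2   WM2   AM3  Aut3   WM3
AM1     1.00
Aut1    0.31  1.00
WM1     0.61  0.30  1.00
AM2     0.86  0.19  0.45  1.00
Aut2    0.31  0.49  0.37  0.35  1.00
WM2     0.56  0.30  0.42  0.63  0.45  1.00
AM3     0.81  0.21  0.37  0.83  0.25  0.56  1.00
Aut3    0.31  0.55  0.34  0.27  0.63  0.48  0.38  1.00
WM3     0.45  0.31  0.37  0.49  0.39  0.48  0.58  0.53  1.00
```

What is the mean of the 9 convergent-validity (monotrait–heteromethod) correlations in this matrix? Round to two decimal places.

Convergent values: 0.86, 0.81, 0.83, 0.49, 0.55, 0.63, 0.42, 0.37, 0.48; mean = 5.44/9 = 0.60.

0.60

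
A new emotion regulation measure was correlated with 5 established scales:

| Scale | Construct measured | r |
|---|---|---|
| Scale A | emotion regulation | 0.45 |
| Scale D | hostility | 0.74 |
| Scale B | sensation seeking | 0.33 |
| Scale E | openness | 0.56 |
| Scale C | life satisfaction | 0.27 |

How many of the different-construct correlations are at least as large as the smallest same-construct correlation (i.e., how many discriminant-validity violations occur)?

2

Convergent (same construct = emotion regulation): Scale A.
Smallest convergent = 0.45. Discriminant values: 0.74, 0.33, 0.56, 0.27; count ≥ 0.45 → 2.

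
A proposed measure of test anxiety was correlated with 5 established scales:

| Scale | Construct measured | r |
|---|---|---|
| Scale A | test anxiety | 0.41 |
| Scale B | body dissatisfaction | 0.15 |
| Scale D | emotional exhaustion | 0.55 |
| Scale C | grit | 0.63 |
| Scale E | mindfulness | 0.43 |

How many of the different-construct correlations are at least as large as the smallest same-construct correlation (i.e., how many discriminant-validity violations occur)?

Convergent (same construct = test anxiety): Scale A.
Smallest convergent = 0.41. Discriminant values: 0.15, 0.55, 0.63, 0.43; count ≥ 0.41 → 3.

3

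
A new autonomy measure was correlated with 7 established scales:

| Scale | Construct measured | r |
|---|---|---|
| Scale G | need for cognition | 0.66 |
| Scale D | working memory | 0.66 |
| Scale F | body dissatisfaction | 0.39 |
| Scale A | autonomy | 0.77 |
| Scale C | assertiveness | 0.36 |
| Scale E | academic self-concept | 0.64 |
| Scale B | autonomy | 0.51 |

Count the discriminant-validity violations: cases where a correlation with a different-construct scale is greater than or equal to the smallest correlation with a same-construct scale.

Convergent (same construct = autonomy): Scale A, Scale B.
Smallest convergent = 0.51. Discriminant values: 0.66, 0.66, 0.39, 0.36, 0.64; count ≥ 0.51 → 3.

3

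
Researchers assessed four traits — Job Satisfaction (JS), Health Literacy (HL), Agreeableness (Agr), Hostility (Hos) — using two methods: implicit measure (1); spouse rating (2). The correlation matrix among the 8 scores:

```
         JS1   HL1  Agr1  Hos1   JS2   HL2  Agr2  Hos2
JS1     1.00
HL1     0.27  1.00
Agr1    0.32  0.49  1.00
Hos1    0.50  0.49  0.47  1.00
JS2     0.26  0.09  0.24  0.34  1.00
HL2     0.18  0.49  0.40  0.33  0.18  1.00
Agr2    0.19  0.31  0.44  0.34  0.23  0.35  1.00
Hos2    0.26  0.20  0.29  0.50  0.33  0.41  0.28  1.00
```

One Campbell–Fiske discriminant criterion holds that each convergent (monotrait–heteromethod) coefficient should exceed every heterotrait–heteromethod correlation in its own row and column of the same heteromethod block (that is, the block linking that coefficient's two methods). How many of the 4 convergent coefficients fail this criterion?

Each convergent coefficient versus the relevant comparison correlations:
JS (methods 1·2): 0.26 vs {0.18, 0.09, 0.19, 0.24, 0.26, 0.34} → fail.
HL (methods 1·2): 0.49 vs {0.09, 0.18, 0.31, 0.40, 0.20, 0.33} → pass.
Agr (methods 1·2): 0.44 vs {0.24, 0.19, 0.40, 0.31, 0.29, 0.34} → pass.
Hos (methods 1·2): 0.50 vs {0.34, 0.26, 0.33, 0.20, 0.34, 0.29} → pass.
1 of 4 fail.

1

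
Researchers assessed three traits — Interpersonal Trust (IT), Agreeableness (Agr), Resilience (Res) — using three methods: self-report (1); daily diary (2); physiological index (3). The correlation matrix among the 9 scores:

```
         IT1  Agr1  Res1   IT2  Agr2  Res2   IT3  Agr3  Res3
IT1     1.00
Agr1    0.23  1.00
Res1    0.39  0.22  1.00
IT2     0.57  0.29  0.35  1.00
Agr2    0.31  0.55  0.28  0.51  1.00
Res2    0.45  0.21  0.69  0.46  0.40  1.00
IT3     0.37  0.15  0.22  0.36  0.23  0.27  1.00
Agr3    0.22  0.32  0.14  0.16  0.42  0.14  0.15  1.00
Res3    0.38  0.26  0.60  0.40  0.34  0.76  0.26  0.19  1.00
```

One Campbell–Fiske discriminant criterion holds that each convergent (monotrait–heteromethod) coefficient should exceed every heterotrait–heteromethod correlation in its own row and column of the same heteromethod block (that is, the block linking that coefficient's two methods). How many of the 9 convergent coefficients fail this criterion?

Checking each validity diagonal entry against its comparison values:
IT (methods 1·2): 0.57 vs {0.31, 0.29, 0.45, 0.35} → pass.
IT (methods 1·3): 0.37 vs {0.22, 0.15, 0.38, 0.22} → fail.
IT (methods 2·3): 0.36 vs {0.16, 0.23, 0.40, 0.27} → fail.
Agr (methods 1·2): 0.55 vs {0.29, 0.31, 0.21, 0.28} → pass.
Agr (methods 1·3): 0.32 vs {0.15, 0.22, 0.26, 0.14} → pass.
Agr (methods 2·3): 0.42 vs {0.23, 0.16, 0.34, 0.14} → pass.
Res (methods 1·2): 0.69 vs {0.35, 0.45, 0.28, 0.21} → pass.
Res (methods 1·3): 0.60 vs {0.22, 0.38, 0.14, 0.26} → pass.
Res (methods 2·3): 0.76 vs {0.27, 0.40, 0.14, 0.34} → pass.
2 of 9 fail.

2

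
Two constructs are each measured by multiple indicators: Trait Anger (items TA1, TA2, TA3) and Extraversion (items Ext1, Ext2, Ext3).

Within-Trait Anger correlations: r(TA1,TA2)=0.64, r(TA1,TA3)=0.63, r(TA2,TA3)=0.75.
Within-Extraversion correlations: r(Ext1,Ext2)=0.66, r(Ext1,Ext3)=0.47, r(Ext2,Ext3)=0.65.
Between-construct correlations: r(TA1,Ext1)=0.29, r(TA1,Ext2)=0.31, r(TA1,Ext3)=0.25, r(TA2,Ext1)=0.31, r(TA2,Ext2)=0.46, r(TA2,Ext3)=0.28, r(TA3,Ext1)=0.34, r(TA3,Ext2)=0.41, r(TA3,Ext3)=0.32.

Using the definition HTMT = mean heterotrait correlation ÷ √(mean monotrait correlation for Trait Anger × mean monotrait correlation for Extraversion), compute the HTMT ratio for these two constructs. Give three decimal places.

Between-construct mean = 2.97/9 = 0.3300.
Mean within-TA = 2.02/3 = 0.6733; mean within-Ext = 1.78/3 = 0.5933.
Geometric mean = √(0.6733 × 0.5933) = 0.6320.
HTMT = 0.3300 / 0.6320 = 0.522.

0.522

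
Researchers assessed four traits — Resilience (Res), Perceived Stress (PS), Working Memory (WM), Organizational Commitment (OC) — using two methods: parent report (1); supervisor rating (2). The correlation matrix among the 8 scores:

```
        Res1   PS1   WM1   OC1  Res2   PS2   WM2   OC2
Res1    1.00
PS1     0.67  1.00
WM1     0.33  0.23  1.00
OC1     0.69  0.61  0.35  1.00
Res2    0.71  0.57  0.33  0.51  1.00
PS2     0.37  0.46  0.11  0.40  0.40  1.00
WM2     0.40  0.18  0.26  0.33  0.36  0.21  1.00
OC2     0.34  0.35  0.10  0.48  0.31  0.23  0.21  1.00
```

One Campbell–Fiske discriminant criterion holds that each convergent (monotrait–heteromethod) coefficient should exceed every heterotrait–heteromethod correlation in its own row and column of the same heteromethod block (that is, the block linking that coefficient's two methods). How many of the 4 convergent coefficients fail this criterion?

3

Each convergent coefficient versus the relevant comparison correlations:
Res (methods 1·2): 0.71 vs {0.37, 0.57, 0.40, 0.33, 0.34, 0.51} → pass.
PS (methods 1·2): 0.46 vs {0.57, 0.37, 0.18, 0.11, 0.35, 0.40} → fail.
WM (methods 1·2): 0.26 vs {0.33, 0.40, 0.11, 0.18, 0.10, 0.33} → fail.
OC (methods 1·2): 0.48 vs {0.51, 0.34, 0.40, 0.35, 0.33, 0.10} → fail.
3 of 4 fail.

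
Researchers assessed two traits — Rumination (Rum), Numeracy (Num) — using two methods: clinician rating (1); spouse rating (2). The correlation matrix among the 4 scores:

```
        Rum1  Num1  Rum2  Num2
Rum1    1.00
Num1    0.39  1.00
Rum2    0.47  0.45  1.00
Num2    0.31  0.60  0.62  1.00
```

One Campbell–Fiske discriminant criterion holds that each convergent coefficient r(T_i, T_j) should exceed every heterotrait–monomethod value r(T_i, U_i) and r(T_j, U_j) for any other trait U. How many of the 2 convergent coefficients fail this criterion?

Each convergent coefficient versus the relevant comparison correlations:
Rum (methods 1·2): 0.47 vs {0.39, 0.62} → fail.
Num (methods 1·2): 0.60 vs {0.39, 0.62} → fail.
2 of 2 fail.

2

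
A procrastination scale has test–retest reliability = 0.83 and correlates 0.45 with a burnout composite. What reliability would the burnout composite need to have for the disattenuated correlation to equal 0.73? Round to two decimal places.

r_true = r_obs / √(r_xx · r_yy) ⇒ 0.73 = 0.45 / √(0.83 · r_yy).
√(0.83 · r_yy) = 0.45 / 0.73 = 0.6164; 0.83 · r_yy = 0.3799; r_yy = 0.3799 / 0.83 ≈ 0.46.

0.46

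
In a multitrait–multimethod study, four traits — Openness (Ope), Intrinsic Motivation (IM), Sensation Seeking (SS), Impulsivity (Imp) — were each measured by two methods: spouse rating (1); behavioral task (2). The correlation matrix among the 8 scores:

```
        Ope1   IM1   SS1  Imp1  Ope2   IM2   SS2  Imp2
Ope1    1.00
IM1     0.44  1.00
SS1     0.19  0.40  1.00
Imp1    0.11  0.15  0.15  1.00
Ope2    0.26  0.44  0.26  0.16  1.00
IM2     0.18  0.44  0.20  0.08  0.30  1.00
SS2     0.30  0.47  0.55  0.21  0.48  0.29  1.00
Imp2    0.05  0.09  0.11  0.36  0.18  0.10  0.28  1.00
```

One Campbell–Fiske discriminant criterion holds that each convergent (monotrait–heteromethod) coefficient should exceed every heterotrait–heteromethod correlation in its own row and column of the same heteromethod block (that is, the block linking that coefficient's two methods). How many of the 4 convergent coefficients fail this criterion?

Checking each validity diagonal entry against its comparison values:
Ope (methods 1·2): 0.26 vs {0.18, 0.44, 0.30, 0.26, 0.05, 0.16} → fail.
IM (methods 1·2): 0.44 vs {0.44, 0.18, 0.47, 0.20, 0.09, 0.08} → fail.
SS (methods 1·2): 0.55 vs {0.26, 0.30, 0.20, 0.47, 0.11, 0.21} → pass.
Imp (methods 1·2): 0.36 vs {0.16, 0.05, 0.08, 0.09, 0.21, 0.11} → pass.
2 of 4 fail.

2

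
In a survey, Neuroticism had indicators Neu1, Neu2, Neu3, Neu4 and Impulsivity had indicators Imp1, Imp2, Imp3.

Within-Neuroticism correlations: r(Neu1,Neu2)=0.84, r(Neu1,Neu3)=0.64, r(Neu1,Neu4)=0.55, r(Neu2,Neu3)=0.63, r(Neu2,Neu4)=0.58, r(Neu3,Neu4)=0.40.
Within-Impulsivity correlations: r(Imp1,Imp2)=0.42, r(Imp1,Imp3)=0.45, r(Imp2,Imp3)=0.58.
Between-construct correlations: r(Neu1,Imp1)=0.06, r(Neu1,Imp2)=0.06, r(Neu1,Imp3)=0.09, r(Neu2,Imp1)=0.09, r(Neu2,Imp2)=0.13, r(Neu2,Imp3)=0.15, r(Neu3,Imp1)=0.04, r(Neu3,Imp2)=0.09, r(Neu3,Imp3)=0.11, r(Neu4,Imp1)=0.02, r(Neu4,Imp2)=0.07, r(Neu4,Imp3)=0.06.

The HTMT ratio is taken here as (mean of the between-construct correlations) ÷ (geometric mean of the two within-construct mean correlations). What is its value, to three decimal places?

0.149

Mean heterotrait r = 0.97/12 = 0.0808.
Mean within-Neu = 3.64/6 = 0.6067; mean within-Imp = 1.45/3 = 0.4833.
Geometric mean = √(0.6067 × 0.4833) = 0.5415.
HTMT = 0.0808 / 0.5415 = 0.149.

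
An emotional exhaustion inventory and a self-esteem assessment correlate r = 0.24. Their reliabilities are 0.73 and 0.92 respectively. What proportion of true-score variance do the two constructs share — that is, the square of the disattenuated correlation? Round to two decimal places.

0.09

Disattenuated r = 0.24 / √(0.73 × 0.92) = 0.24 / 0.8195 = 0.2929.
Shared true-score variance = 0.2929² = 0.0858 ≈ 0.09.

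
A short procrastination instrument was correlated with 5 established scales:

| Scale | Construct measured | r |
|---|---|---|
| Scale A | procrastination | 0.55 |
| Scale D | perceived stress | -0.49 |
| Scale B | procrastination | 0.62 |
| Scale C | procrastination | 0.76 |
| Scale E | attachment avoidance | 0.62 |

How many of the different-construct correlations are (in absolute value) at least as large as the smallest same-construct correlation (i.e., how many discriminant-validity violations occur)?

Convergent (same construct = procrastination): Scale A, Scale B, Scale C.
Smallest convergent = 0.55. Discriminant |r|: 0.49, 0.62; count ≥ 0.55 → 1.

1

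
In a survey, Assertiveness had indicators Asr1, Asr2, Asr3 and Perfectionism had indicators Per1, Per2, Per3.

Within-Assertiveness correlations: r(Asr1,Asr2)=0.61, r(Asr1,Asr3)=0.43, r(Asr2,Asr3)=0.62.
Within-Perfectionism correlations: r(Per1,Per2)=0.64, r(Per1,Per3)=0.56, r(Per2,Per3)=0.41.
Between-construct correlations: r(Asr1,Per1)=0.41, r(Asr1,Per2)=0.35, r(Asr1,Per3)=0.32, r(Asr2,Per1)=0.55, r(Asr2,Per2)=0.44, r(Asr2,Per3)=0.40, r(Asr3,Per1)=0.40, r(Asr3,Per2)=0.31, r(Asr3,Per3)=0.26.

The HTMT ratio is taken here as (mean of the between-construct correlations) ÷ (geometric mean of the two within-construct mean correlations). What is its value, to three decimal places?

0.701

Between-construct mean = 3.44/9 = 0.3822.
Mean within-Asr = 1.66/3 = 0.5533; mean within-Per = 1.61/3 = 0.5367.
Geometric mean = √(0.5533 × 0.5367) = 0.5449.
HTMT = 0.3822 / 0.5449 = 0.701.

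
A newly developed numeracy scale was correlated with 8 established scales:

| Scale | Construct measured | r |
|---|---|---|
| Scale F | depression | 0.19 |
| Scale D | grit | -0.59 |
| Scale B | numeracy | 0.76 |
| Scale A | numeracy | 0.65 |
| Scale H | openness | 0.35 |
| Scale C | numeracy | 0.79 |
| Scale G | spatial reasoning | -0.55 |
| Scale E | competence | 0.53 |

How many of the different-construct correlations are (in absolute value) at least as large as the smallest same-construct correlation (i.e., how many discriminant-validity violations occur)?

0

Convergent (same construct = numeracy): Scale B, Scale A, Scale C.
Smallest convergent = 0.65. Discriminant |r|: 0.19, 0.59, 0.35, 0.55, 0.53; count ≥ 0.65 → 0.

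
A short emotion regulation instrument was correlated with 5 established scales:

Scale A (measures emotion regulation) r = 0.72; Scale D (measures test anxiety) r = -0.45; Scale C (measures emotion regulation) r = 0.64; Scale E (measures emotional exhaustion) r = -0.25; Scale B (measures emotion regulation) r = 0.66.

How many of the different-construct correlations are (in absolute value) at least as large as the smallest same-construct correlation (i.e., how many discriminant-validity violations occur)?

0

Convergent (same construct = emotion regulation): Scale A, Scale C, Scale B.
Smallest convergent = 0.64. Discriminant |r|: 0.45, 0.25; count ≥ 0.64 → 0.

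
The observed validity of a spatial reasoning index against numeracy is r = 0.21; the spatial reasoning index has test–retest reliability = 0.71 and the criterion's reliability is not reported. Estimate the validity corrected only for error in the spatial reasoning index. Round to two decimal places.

Single correction: r_c = r_obs / √r_xx = 0.21 / √0.71 = 0.21 / 0.8426 ≈ 0.25.

0.25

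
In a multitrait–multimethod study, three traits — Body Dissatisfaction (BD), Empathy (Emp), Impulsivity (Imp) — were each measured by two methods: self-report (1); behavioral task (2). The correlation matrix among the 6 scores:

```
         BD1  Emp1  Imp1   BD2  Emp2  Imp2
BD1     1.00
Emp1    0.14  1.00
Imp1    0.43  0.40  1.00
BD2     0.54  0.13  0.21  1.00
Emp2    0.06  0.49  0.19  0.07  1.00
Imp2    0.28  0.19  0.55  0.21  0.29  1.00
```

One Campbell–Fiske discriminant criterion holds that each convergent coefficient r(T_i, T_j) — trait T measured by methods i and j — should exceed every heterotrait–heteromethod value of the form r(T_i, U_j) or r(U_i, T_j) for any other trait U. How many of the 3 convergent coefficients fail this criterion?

0

Each convergent coefficient versus the relevant comparison correlations:
BD (methods 1·2): 0.54 vs {0.06, 0.13, 0.28, 0.21} → pass.
Emp (methods 1·2): 0.49 vs {0.13, 0.06, 0.19, 0.19} → pass.
Imp (methods 1·2): 0.55 vs {0.21, 0.28, 0.19, 0.19} → pass.
0 of 3 fail.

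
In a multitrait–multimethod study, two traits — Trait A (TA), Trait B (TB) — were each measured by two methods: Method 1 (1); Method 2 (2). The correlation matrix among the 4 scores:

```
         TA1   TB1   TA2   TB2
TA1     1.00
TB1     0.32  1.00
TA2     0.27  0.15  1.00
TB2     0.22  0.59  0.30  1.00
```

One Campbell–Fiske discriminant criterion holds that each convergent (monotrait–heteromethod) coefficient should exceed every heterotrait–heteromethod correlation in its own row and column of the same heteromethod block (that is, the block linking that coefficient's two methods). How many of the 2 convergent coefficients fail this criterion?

Checking each validity diagonal entry against its comparison values:
TA (methods 1·2): 0.27 vs {0.22, 0.15} → pass.
TB (methods 1·2): 0.59 vs {0.15, 0.22} → pass.
0 of 2 fail.

0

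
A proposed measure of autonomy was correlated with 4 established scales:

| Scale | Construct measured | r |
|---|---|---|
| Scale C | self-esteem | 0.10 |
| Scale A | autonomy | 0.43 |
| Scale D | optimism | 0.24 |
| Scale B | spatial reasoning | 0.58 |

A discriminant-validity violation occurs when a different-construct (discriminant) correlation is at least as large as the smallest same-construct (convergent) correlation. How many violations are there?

Convergent (same construct = autonomy): Scale A.
Smallest convergent = 0.43. Discriminant values: 0.10, 0.24, 0.58; count ≥ 0.43 → 1.

1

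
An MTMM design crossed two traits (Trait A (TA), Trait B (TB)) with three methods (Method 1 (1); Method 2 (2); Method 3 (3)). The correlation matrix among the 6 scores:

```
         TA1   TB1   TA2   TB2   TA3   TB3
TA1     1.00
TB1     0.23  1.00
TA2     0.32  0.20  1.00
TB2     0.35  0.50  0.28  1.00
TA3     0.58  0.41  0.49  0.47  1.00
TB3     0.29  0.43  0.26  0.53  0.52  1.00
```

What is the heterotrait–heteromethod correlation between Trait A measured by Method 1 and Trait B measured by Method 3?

Different traits and methods: r(TA1, TB3) = 0.29.

0.29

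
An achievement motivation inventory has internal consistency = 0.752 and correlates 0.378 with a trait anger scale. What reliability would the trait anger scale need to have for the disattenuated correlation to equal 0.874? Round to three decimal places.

0.249

r_true = r_obs / √(r_xx · r_yy) ⇒ 0.874 = 0.378 / √(0.752 · r_yy).
√(0.752 · r_yy) = 0.378 / 0.874 = 0.4325; 0.752 · r_yy = 0.1871; r_yy = 0.1871 / 0.752 ≈ 0.249.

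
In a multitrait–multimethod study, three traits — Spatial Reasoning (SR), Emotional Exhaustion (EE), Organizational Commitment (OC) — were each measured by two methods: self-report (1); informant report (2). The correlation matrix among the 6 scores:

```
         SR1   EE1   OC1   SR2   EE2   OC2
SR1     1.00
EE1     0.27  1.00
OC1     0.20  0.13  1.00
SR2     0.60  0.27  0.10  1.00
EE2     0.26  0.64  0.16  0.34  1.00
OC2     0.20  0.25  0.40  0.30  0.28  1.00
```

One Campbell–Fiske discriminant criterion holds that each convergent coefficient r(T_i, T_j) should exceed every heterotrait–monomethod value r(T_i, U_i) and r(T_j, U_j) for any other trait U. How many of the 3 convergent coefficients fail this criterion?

0

Each convergent coefficient versus the relevant comparison correlations:
SR (methods 1·2): 0.60 vs {0.27, 0.34, 0.20, 0.30} → pass.
EE (methods 1·2): 0.64 vs {0.27, 0.34, 0.13, 0.28} → pass.
OC (methods 1·2): 0.40 vs {0.20, 0.30, 0.13, 0.28} → pass.
0 of 3 fail.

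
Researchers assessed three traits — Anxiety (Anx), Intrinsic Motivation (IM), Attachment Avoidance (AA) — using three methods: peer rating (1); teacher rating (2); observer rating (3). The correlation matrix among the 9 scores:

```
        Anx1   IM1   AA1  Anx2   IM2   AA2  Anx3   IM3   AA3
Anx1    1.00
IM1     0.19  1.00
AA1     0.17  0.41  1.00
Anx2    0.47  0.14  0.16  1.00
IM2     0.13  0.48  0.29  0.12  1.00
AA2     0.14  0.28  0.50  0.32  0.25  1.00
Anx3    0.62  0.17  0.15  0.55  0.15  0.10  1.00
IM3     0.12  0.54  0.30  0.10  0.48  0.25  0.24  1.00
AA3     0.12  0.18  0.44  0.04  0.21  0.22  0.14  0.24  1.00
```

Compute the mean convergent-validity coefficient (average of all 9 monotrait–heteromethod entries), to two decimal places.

Convergent values: 0.47, 0.62, 0.55, 0.48, 0.54, 0.48, 0.50, 0.44, 0.22; mean = 4.30/9 = 0.48.

0.48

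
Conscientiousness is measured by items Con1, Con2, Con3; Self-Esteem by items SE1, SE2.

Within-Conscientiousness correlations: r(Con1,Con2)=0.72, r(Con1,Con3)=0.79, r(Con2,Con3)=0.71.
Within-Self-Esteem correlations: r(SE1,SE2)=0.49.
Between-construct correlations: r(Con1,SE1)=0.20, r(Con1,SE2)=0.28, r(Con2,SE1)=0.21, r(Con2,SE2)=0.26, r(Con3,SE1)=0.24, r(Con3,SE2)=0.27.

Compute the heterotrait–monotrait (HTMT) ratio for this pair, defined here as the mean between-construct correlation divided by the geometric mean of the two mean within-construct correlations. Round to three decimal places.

0.404

Between-construct mean = 1.46/6 = 0.2433.
Mean within-Con = 2.22/3 = 0.7400; mean within-SE = 0.49/1 = 0.4900.
Geometric mean = √(0.7400 × 0.4900) = 0.6022.
HTMT = 0.2433 / 0.6022 = 0.404.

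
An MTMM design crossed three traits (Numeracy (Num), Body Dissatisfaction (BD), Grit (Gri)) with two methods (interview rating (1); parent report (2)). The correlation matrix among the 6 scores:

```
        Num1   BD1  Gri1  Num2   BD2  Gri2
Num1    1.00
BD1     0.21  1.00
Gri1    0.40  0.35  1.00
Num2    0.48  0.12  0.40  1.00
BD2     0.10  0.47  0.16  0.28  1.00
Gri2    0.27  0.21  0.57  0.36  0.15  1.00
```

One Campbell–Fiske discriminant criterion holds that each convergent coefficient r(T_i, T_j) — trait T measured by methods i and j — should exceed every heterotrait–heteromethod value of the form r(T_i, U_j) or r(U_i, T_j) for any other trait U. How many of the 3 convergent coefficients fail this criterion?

0

Each convergent coefficient versus the relevant comparison correlations:
Num (methods 1·2): 0.48 vs {0.10, 0.12, 0.27, 0.40} → pass.
BD (methods 1·2): 0.47 vs {0.12, 0.10, 0.21, 0.16} → pass.
Gri (methods 1·2): 0.57 vs {0.40, 0.27, 0.16, 0.21} → pass.
0 of 3 fail.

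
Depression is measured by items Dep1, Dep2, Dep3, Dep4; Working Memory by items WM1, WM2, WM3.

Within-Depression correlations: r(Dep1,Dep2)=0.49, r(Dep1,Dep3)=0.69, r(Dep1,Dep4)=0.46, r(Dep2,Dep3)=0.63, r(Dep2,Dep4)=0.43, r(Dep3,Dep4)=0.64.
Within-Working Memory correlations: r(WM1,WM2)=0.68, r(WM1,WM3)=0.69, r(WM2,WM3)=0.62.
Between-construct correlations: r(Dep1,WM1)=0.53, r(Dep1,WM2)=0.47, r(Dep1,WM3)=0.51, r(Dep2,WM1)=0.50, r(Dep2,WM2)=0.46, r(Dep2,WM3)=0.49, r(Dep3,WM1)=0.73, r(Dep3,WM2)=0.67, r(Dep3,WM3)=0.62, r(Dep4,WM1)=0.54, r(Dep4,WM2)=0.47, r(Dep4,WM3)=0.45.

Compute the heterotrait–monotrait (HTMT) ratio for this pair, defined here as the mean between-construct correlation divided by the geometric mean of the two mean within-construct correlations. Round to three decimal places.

0.883

Between-construct mean = 6.44/12 = 0.5367.
Mean within-Dep = 3.34/6 = 0.5567; mean within-WM = 1.99/3 = 0.6633.
Geometric mean = √(0.5567 × 0.6633) = 0.6077.
HTMT = 0.5367 / 0.6077 = 0.883.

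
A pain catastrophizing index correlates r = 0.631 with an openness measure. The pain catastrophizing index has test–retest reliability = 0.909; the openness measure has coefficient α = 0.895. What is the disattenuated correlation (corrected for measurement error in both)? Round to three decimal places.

0.700

r_true = r_obs / √(r_xx · r_yy) = 0.631 / √(0.909 × 0.895) = 0.631 / √0.813555 = 0.631 / 0.9020 ≈ 0.700.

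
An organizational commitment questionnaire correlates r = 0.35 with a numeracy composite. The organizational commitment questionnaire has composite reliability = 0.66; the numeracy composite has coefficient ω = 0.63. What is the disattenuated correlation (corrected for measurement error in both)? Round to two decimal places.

0.54

r_true = r_obs / √(r_xx · r_yy) = 0.35 / √(0.66 × 0.63) = 0.35 / √0.4158 = 0.35 / 0.6448 ≈ 0.54.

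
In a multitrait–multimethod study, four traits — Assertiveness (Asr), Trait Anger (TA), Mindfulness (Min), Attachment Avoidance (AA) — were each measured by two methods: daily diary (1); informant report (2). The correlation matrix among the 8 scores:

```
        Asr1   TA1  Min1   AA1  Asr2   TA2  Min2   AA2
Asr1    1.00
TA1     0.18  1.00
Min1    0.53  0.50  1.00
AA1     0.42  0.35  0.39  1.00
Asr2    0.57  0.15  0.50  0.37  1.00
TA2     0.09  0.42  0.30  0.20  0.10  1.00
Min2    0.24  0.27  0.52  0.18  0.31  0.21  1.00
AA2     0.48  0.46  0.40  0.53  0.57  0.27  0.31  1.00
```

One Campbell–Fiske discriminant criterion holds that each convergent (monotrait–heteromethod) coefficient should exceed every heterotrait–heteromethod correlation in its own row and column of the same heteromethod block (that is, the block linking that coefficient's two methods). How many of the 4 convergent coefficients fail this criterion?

1

Checking each validity diagonal entry against its comparison values:
Asr (methods 1·2): 0.57 vs {0.09, 0.15, 0.24, 0.50, 0.48, 0.37} → pass.
TA (methods 1·2): 0.42 vs {0.15, 0.09, 0.27, 0.30, 0.46, 0.20} → fail.
Min (methods 1·2): 0.52 vs {0.50, 0.24, 0.30, 0.27, 0.40, 0.18} → pass.
AA (methods 1·2): 0.53 vs {0.37, 0.48, 0.20, 0.46, 0.18, 0.40} → pass.
1 of 4 fail.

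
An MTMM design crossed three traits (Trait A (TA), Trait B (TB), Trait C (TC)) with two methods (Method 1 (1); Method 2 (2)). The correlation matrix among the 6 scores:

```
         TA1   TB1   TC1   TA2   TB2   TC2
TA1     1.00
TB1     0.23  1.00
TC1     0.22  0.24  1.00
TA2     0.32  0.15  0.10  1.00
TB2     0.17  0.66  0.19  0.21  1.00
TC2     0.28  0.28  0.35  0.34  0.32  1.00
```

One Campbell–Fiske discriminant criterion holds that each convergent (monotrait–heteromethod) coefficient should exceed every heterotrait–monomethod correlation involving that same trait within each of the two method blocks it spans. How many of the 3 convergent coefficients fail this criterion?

1

Each convergent coefficient versus the relevant comparison correlations:
TA (methods 1·2): 0.32 vs {0.23, 0.21, 0.22, 0.34} → fail.
TB (methods 1·2): 0.66 vs {0.23, 0.21, 0.24, 0.32} → pass.
TC (methods 1·2): 0.35 vs {0.22, 0.34, 0.24, 0.32} → pass.
1 of 3 fail.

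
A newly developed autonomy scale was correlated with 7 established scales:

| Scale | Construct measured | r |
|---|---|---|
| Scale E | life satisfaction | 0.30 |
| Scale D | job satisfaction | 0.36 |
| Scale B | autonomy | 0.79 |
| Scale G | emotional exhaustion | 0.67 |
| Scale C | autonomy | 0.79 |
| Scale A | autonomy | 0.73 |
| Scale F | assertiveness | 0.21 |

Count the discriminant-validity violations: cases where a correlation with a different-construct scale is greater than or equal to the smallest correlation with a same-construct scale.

Convergent (same construct = autonomy): Scale B, Scale C, Scale A.
Smallest convergent = 0.73. Discriminant values: 0.30, 0.36, 0.67, 0.21; count ≥ 0.73 → 0.

0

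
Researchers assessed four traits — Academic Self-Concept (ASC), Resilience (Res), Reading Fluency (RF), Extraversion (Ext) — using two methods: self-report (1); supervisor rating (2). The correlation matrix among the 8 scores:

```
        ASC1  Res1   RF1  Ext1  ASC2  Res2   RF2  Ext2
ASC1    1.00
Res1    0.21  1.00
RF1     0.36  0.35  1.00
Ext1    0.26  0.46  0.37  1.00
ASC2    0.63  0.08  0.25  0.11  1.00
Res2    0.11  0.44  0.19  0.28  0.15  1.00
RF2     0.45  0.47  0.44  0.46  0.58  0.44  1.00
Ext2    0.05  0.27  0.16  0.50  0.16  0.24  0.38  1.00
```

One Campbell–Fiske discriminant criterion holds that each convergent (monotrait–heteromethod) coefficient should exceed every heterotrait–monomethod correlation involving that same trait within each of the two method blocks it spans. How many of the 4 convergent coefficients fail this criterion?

Each convergent coefficient versus the relevant comparison correlations:
ASC (methods 1·2): 0.63 vs {0.21, 0.15, 0.36, 0.58, 0.26, 0.16} → pass.
Res (methods 1·2): 0.44 vs {0.21, 0.15, 0.35, 0.44, 0.46, 0.24} → fail.
RF (methods 1·2): 0.44 vs {0.36, 0.58, 0.35, 0.44, 0.37, 0.38} → fail.
Ext (methods 1·2): 0.50 vs {0.26, 0.16, 0.46, 0.24, 0.37, 0.38} → pass.
2 of 4 fail.

2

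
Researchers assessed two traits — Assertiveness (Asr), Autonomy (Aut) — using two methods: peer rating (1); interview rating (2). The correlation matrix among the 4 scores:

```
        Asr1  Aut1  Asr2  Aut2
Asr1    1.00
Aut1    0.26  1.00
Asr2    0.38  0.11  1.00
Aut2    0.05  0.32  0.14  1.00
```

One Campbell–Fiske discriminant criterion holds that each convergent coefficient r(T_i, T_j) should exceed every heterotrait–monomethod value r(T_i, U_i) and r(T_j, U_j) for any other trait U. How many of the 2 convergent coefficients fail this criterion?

Each convergent coefficient versus the relevant comparison correlations:
Asr (methods 1·2): 0.38 vs {0.26, 0.14} → pass.
Aut (methods 1·2): 0.32 vs {0.26, 0.14} → pass.
0 of 2 fail.

0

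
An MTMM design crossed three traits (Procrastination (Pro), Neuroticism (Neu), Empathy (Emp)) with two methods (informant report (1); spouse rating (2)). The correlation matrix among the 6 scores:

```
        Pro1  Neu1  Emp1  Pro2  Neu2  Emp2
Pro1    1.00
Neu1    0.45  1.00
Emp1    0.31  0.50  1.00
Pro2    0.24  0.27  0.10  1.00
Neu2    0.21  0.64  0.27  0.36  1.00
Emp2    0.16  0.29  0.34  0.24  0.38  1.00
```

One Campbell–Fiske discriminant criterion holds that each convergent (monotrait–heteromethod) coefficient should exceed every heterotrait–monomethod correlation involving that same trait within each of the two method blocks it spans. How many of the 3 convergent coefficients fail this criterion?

2

Each convergent coefficient versus the relevant comparison correlations:
Pro (methods 1·2): 0.24 vs {0.45, 0.36, 0.31, 0.24} → fail.
Neu (methods 1·2): 0.64 vs {0.45, 0.36, 0.50, 0.38} → pass.
Emp (methods 1·2): 0.34 vs {0.31, 0.24, 0.50, 0.38} → fail.
2 of 3 fail.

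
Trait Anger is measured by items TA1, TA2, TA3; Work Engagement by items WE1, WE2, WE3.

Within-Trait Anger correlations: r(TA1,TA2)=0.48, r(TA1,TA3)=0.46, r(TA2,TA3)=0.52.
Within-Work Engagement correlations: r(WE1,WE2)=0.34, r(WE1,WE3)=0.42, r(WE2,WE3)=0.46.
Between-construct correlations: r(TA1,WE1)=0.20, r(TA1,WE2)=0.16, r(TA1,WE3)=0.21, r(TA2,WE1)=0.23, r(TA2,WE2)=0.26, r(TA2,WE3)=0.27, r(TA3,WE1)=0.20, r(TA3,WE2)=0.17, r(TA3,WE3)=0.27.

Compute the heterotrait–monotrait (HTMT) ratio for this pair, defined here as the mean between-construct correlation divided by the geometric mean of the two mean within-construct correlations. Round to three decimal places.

Mean heterotrait r = 1.97/9 = 0.2189.
Mean within-TA = 1.46/3 = 0.4867; mean within-WE = 1.22/3 = 0.4067.
Geometric mean = √(0.4867 × 0.4067) = 0.4449.
HTMT = 0.2189 / 0.4449 = 0.492.

0.492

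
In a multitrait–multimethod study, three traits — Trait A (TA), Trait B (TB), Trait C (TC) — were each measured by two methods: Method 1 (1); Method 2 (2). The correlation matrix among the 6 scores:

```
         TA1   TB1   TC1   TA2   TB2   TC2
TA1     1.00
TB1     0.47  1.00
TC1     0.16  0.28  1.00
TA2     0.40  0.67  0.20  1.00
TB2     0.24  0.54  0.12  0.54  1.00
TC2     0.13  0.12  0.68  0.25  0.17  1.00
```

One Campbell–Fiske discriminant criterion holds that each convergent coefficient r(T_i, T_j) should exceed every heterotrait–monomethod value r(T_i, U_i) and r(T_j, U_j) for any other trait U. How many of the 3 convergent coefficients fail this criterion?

Convergent coefficients and their comparison sets:
TA (methods 1·2): 0.40 vs {0.47, 0.54, 0.16, 0.25} → fail.
TB (methods 1·2): 0.54 vs {0.47, 0.54, 0.28, 0.17} → fail.
TC (methods 1·2): 0.68 vs {0.16, 0.25, 0.28, 0.17} → pass.
2 of 3 fail.

2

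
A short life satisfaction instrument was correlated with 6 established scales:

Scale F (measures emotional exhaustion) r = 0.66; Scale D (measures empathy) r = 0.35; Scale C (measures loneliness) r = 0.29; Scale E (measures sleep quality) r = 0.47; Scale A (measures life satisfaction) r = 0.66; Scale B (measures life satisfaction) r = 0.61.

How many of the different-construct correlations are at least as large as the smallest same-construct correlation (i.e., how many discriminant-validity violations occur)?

1

Convergent (same construct = life satisfaction): Scale A, Scale B.
Smallest convergent = 0.61. Discriminant values: 0.66, 0.35, 0.29, 0.47; count ≥ 0.61 → 1.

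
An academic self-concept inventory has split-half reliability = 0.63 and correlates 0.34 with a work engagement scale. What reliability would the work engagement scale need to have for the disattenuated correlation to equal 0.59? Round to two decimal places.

0.53

r_true = r_obs / √(r_xx · r_yy) ⇒ 0.59 = 0.34 / √(0.63 · r_yy).
√(0.63 · r_yy) = 0.34 / 0.59 = 0.5763; 0.63 · r_yy = 0.3321; r_yy = 0.3321 / 0.63 ≈ 0.53.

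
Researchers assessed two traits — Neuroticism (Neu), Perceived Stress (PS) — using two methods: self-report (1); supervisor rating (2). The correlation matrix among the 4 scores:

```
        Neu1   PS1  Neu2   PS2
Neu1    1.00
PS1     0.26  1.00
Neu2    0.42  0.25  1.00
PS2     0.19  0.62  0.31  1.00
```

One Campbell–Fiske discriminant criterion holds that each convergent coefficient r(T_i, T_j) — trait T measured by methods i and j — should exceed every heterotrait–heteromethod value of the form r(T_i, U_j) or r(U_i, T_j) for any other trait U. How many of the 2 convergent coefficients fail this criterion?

0

Each convergent coefficient versus the relevant comparison correlations:
Neu (methods 1·2): 0.42 vs {0.19, 0.25} → pass.
PS (methods 1·2): 0.62 vs {0.25, 0.19} → pass.
0 of 2 fail.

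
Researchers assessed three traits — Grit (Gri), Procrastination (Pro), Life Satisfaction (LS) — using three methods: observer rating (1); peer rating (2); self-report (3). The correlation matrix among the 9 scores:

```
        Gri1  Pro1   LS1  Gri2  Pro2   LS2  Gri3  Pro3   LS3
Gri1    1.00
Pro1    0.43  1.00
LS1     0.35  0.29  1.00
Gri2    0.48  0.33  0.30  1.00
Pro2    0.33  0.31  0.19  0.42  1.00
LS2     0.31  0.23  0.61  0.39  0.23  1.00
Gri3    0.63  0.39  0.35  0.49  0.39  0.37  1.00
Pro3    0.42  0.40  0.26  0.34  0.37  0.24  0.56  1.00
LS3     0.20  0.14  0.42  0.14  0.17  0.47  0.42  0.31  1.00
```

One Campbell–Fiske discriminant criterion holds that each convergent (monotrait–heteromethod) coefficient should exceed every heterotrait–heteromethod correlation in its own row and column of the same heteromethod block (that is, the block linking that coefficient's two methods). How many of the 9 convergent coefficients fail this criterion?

3

Each convergent coefficient versus the relevant comparison correlations:
Gri (methods 1·2): 0.48 vs {0.33, 0.33, 0.31, 0.30} → pass.
Gri (methods 1·3): 0.63 vs {0.42, 0.39, 0.20, 0.35} → pass.
Gri (methods 2·3): 0.49 vs {0.34, 0.39, 0.14, 0.37} → pass.
Pro (methods 1·2): 0.31 vs {0.33, 0.33, 0.23, 0.19} → fail.
Pro (methods 1·3): 0.40 vs {0.39, 0.42, 0.14, 0.26} → fail.
Pro (methods 2·3): 0.37 vs {0.39, 0.34, 0.17, 0.24} → fail.
LS (methods 1·2): 0.61 vs {0.30, 0.31, 0.19, 0.23} → pass.
LS (methods 1·3): 0.42 vs {0.35, 0.20, 0.26, 0.14} → pass.
LS (methods 2·3): 0.47 vs {0.37, 0.14, 0.24, 0.17} → pass.
3 of 9 fail.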